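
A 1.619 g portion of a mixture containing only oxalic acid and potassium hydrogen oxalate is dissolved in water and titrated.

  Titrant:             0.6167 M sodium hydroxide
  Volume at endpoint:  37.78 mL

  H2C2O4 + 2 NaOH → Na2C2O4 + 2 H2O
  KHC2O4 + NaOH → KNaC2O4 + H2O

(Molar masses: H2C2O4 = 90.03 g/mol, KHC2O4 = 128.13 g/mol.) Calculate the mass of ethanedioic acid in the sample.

n(NaOH) = 0.03778 × 0.6167 = 0.02330 mol
Let x = n(H2C2O4), y = n(KHC2O4).
Titrant: 2x + 1y = 0.02330;  mass: 90.03x + 128.13y = 1.619
Solving, x = 8.219 × 10^-3 mol, y = 6.860 × 10^-3 mol
mass of H2C2O4 = 8.219 × 10^-3 × 90.03 = 0.7400 g

0.7400 g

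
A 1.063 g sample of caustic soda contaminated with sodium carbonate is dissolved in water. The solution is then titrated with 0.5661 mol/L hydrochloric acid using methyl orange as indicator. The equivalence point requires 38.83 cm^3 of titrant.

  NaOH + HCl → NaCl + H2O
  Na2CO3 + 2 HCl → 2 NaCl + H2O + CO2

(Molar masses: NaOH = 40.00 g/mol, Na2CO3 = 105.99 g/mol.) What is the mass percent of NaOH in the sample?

n(HCl) = 0.03883 × 0.5661 = 0.02198 mol
Let x = n(NaOH), y = n(Na2CO3).
Titrant: 1x + 2y = 0.02198;  mass: 40.00x + 105.99y = 1.063
Solving, x = 7.843 × 10^-3 mol, y = 7.069 × 10^-3 mol
mass of NaOH = 7.843 × 10^-3 × 40.00 = 0.3137 g
% NaOH = 0.3137 / 1.063 × 100 = 29.51 %

29.51 %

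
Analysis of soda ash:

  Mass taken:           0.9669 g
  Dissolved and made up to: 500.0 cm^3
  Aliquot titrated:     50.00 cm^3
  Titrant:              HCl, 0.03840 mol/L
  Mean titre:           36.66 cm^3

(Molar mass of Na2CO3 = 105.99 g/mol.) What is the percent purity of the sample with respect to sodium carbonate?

Na2CO3 + 2 HCl → 2 NaCl + H2O + CO2
n(HCl) per titration = 0.03666 × 0.03840 = 1.408 × 10^-3 mol
From the 1:2 ratio, n(Na2CO3) in each aliquot = 1/2 × 1.408 × 10^-3 = 7.039 × 10^-4 mol
n(Na2CO3) in the whole flask = 7.039 × 10^-4 × 500.0/50.00 = 7.039 × 10^-3 mol
mass of Na2CO3 = 7.039 × 10^-3 × 105.99 = 0.7460 g
% Na2CO3 = 0.7460 / 0.9669 × 100 = 77.16 %

77.16 %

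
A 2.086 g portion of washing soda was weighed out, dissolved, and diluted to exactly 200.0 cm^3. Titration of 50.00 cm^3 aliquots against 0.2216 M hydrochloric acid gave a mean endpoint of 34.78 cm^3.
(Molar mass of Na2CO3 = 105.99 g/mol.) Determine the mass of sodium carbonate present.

1.634 g

Na2CO3 + 2 HCl → 2 NaCl + H2O + CO2
n(HCl) per titration = 0.03478 × 0.2216 = 7.707 × 10^-3 mol
From the 1:2 ratio, n(Na2CO3) in each aliquot = 1/2 × 7.707 × 10^-3 = 3.854 × 10^-3 mol
n(Na2CO3) in the whole flask = 3.854 × 10^-3 × 200.0/50.00 = 0.01541 mol
mass of Na2CO3 = 0.01541 × 105.99 = 1.634 g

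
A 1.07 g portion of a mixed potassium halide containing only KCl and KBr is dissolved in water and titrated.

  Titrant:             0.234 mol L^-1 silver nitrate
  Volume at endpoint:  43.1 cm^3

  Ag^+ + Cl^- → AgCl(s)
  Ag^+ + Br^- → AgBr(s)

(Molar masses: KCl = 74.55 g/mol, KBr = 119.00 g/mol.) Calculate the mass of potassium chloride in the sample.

n(AgNO3) = 0.0431 × 0.234 = 0.0101 mol
Let x = n(KCl), y = n(KBr).
Titrant: 1x + 1y = 0.0101;  mass: 74.55x + 119.00y = 1.07
Solving, x = 2.93 × 10^-3 mol, y = 7.16 × 10^-3 mol
mass of KCl = 2.93 × 10^-3 × 74.55 = 0.218 g

0.218 g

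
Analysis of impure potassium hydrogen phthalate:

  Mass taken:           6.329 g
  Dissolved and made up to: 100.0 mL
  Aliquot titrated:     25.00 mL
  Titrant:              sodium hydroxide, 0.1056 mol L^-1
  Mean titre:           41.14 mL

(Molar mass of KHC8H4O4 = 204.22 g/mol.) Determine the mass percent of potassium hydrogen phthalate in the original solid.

56.07 %

KHC8H4O4 + NaOH → KNaC8H4O4 + H2O
n(NaOH) per titration = 0.04114 × 0.1056 = 4.344 × 10^-3 mol
n(KHC8H4O4) in each aliquot = 4.344 × 10^-3 mol (1:1 ratio)
n(KHC8H4O4) in the whole flask = 4.344 × 10^-3 × 100.0/25.00 = 0.01738 mol
mass of KHC8H4O4 = 0.01738 × 204.22 = 3.549 g
% KHC8H4O4 = 3.549 / 6.329 × 100 = 56.07 %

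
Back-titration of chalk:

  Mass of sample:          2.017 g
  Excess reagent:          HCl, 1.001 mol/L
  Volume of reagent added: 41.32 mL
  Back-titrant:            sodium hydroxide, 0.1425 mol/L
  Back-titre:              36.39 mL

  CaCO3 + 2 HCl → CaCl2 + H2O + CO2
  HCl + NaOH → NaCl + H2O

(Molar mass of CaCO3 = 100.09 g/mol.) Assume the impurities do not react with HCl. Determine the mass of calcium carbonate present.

1.810 g

n(HCl) added = 0.04132 × 1.001 = 0.04136 mol
n(NaOH) used in back-titration = 0.03639 × 0.1425 = 5.186 × 10^-3 mol
n(HCl) left over = 5.186 × 10^-3 mol (1:1 ratio)
n(HCl) consumed by analyte = 0.04136 − 5.186 × 10^-3 = 0.03618 mol
From the 1:2 ratio, n(CaCO3) = 1/2 × 0.03618 = 0.01809 mol
mass of CaCO3 = 0.01809 × 100.09 = 1.810 g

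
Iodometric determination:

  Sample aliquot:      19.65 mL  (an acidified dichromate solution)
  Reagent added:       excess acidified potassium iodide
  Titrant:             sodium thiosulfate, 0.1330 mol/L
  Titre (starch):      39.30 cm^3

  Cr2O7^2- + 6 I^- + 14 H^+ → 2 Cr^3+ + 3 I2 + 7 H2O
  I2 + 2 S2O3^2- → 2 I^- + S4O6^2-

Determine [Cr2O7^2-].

0.04433 mol/L

n(S2O3^2-) = 0.03930 × 0.1330 = 5.227 × 10^-3 mol
n(I2) = n(S2O3^2-)/2 = 2.613 × 10^-3 mol
From the 1:3 ratio, n(Cr2O7^2-) in the aliquot = 1/3 × 2.613 × 10^-3 = 8.711 × 10^-4 mol
[Cr2O7^2-] = 8.711 × 10^-4 / 0.01965 = 0.04433 mol/L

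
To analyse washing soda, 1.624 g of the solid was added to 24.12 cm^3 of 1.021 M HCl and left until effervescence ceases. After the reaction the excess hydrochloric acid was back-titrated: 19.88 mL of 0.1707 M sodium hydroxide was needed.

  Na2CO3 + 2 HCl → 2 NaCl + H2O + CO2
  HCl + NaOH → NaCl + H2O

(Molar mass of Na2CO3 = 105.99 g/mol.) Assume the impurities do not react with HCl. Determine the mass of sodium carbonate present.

n(HCl) added = 0.02412 × 1.021 = 0.02463 mol
n(NaOH) used in back-titration = 0.01988 × 0.1707 = 3.394 × 10^-3 mol
n(HCl) left over = 3.394 × 10^-3 mol (1:1 ratio)
n(HCl) consumed by analyte = 0.02463 − 3.394 × 10^-3 = 0.02123 mol
From the 1:2 ratio, n(Na2CO3) = 1/2 × 0.02123 = 0.01062 mol
mass of Na2CO3 = 0.01062 × 105.99 = 1.125 g

1.125 g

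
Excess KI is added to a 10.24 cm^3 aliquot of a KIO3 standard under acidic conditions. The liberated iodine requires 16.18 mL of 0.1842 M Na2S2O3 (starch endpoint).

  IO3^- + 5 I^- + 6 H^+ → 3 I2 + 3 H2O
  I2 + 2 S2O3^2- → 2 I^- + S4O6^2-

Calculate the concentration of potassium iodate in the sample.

n(S2O3^2-) = 0.01618 × 0.1842 = 2.980 × 10^-3 mol
n(I2) = n(S2O3^2-)/2 = 1.490 × 10^-3 mol
From the 1:3 ratio, n(IO3^-) in the aliquot = 1/3 × 1.490 × 10^-3 = 4.967 × 10^-4 mol
[IO3^-] = 4.967 × 10^-4 / 0.01024 = 0.04851 mol/L

0.04851 M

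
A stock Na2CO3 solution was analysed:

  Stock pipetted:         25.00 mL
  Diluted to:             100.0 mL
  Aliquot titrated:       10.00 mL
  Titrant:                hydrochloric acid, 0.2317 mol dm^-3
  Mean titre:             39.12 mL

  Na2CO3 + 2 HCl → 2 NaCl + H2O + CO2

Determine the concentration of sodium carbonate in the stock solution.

n(HCl) = 0.03912 × 0.2317 = 9.064 × 10^-3 mol
From the 1:2 ratio, n(Na2CO3) in the aliquot = 1/2 × 9.064 × 10^-3 = 4.532 × 10^-3 mol
[Na2CO3]_dilute = 4.532 × 10^-3 / 0.01000 = 0.4532 mol/L
Dilution factor = 100.0 / 25.00 = 4.000
[Na2CO3]_stock = 0.4532 × 4.000 = 1.813 mol/L

1.813 mol/L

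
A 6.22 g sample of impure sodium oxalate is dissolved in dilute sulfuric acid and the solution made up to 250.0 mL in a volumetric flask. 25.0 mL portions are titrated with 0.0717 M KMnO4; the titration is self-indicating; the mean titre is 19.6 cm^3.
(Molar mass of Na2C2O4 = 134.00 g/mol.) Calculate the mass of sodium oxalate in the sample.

4.71 g

2 MnO4^- + 5 C2O4^2- + 16 H^+ → 2 Mn^2+ + 10 CO2 + 8 H2O
n(KMnO4) per titration = 0.0196 × 0.0717 = 1.41 × 10^-3 mol
From the 5:2 ratio, n(Na2C2O4) in each aliquot = 5/2 × 1.41 × 10^-3 = 3.51 × 10^-3 mol
n(Na2C2O4) in the whole flask = 3.51 × 10^-3 × 250.0/25.0 = 0.0351 mol
mass of Na2C2O4 = 0.0351 × 134.00 = 4.71 g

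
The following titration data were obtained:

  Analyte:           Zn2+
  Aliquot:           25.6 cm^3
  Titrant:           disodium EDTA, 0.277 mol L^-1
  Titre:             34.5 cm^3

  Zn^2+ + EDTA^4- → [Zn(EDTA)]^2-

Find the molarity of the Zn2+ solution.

0.373 mol/L

n(EDTA) = 0.0345 L × 0.277 mol/L = 9.56 × 10^-3 mol
n(Zn2+) = 9.56 × 10^-3 mol (1:1 mole ratio)
[Zn2+] = 9.56 × 10^-3 mol / 0.0256 L = 0.373 mol/L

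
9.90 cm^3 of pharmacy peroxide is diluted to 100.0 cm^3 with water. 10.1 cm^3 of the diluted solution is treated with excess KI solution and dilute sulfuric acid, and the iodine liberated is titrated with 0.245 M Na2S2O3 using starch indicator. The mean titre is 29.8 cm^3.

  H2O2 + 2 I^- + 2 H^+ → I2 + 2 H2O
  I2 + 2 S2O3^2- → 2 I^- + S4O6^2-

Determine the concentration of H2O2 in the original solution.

3.65 M

n(S2O3^2-) = 0.0298 × 0.245 = 7.30 × 10^-3 mol
n(I2) = n(S2O3^2-)/2 = 3.65 × 10^-3 mol
n(H2O2) in the aliquot = 3.65 × 10^-3 mol (1:1 ratio)
[H2O2]_dilute = 3.65 × 10^-3 / 0.0101 = 0.361 mol/L
[H2O2]_original = 0.361 × 100.0/9.90 = 3.65 mol/L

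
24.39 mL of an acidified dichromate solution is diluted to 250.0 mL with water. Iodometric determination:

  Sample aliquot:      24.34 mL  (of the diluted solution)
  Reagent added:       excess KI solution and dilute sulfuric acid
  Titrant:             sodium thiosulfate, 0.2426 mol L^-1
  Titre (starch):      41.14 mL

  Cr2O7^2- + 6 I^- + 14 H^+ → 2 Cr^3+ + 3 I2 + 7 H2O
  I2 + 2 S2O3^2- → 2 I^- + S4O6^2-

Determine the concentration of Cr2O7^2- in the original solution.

n(S2O3^2-) = 0.04114 × 0.2426 = 9.981 × 10^-3 mol
n(I2) = n(S2O3^2-)/2 = 4.990 × 10^-3 mol
From the 1:3 ratio, n(Cr2O7^2-) in the aliquot = 1/3 × 4.990 × 10^-3 = 1.663 × 10^-3 mol
[Cr2O7^2-]_dilute = 1.663 × 10^-3 / 0.02434 = 0.06834 mol/L
[Cr2O7^2-]_original = 0.06834 × 250.0/24.39 = 0.7005 mol/L

0.7005 mol/L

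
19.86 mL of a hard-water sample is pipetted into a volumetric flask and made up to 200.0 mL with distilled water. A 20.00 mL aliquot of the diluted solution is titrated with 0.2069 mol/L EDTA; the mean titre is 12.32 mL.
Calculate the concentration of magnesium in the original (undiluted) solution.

1.283 mol/L

Mg^2+ + EDTA^4- → [Mg(EDTA)]^2-
n(EDTA) = 0.01232 × 0.2069 = 2.549 × 10^-3 mol
n(Mg2+) in the aliquot = 2.549 × 10^-3 mol (1:1 ratio)
[Mg2+]_dilute = 2.549 × 10^-3 / 0.02000 = 0.1275 mol/L
Dilution factor = 200.0 / 19.86 = 10.07
[Mg2+]_stock = 0.1275 × 10.07 = 1.283 mol/L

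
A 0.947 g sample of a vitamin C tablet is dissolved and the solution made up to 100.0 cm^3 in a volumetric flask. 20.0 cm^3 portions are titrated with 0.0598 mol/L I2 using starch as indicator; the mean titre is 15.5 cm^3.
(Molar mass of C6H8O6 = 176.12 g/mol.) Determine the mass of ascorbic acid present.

C6H8O6 + I2 → C6H6O6 + 2 HI
n(I2) per titration = 0.0155 × 0.0598 = 9.27 × 10^-4 mol
n(C6H8O6) in each aliquot = 9.27 × 10^-4 mol (1:1 ratio)
n(C6H8O6) in the whole flask = 9.27 × 10^-4 × 100.0/20.0 = 4.63 × 10^-3 mol
mass of C6H8O6 = 4.63 × 10^-3 × 176.12 = 0.816 g

0.816 g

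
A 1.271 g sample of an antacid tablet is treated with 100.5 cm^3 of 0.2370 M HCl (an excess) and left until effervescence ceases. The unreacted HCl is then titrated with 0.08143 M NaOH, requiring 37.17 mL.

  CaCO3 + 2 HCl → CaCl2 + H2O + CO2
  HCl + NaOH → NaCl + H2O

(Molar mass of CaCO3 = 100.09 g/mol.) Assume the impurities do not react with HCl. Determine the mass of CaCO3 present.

1.041 g

n(HCl) added = 0.1005 × 0.2370 = 0.02382 mol
n(NaOH) used in back-titration = 0.03717 × 0.08143 = 3.027 × 10^-3 mol
n(HCl) left over = 3.027 × 10^-3 mol (1:1 ratio)
n(HCl) consumed by analyte = 0.02382 − 3.027 × 10^-3 = 0.02079 mol
From the 1:2 ratio, n(CaCO3) = 1/2 × 0.02079 = 0.01040 mol
mass of CaCO3 = 0.01040 × 100.09 = 1.041 g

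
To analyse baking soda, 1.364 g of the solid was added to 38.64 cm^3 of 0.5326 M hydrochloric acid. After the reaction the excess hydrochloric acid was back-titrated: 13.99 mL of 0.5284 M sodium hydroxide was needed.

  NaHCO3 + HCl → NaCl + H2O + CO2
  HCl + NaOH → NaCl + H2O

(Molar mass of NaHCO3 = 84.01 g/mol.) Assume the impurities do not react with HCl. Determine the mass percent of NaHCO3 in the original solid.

n(HCl) added = 0.03864 × 0.5326 = 0.02058 mol
n(NaOH) used in back-titration = 0.01399 × 0.5284 = 7.392 × 10^-3 mol
n(HCl) left over = 7.392 × 10^-3 mol (1:1 ratio)
n(HCl) consumed by analyte = 0.02058 − 7.392 × 10^-3 = 0.01319 mol
n(NaHCO3) = 0.01319 mol (1:1 ratio)
mass of NaHCO3 = 0.01319 × 84.01 = 1.108 g
% NaHCO3 = 1.108 / 1.364 × 100 = 81.22 %

81.22 %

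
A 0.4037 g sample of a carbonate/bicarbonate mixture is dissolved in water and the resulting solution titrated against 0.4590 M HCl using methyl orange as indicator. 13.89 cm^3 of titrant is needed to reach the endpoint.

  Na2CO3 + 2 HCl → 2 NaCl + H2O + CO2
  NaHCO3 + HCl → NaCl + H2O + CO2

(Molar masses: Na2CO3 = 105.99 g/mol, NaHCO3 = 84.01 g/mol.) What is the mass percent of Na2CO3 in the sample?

n(HCl) = 0.01389 × 0.4590 = 6.376 × 10^-3 mol
Let x = n(Na2CO3), y = n(NaHCO3).
Titrant: 2x + 1y = 6.376 × 10^-3;  mass: 105.99x + 84.01y = 0.4037
Solving, x = 2.126 × 10^-3 mol, y = 2.123 × 10^-3 mol
mass of Na2CO3 = 2.126 × 10^-3 × 105.99 = 0.2254 g
% Na2CO3 = 0.2254 / 0.4037 × 100 = 55.83 %

55.83 %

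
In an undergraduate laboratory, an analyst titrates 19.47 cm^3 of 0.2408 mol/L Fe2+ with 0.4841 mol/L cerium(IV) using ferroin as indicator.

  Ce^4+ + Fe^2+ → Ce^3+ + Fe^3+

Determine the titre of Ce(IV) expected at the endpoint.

9.685 mL

n(Fe2+) = 0.01947 L × 0.2408 mol/L = 4.688 × 10^-3 mol
n(Ce4+) = 4.688 × 10^-3 mol (1:1 stoichiometry)
V(Ce4+) = 4.688 × 10^-3 mol / 0.4841 mol/L = 0.009685 L = 9.685 mL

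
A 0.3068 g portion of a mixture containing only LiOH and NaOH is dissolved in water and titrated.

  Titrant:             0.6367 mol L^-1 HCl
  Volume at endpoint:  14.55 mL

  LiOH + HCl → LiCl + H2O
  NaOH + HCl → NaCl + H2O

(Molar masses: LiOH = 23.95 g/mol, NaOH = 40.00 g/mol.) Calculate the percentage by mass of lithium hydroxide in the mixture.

31.01 %

n(HCl) = 0.01455 × 0.6367 = 9.264 × 10^-3 mol
Let x = n(LiOH), y = n(NaOH).
Titrant: 1x + 1y = 9.264 × 10^-3;  mass: 23.95x + 40.00y = 0.3068
Solving, x = 3.973 × 10^-3 mol, y = 5.291 × 10^-3 mol
mass of LiOH = 3.973 × 10^-3 × 23.95 = 0.09514 g
% LiOH = 0.09514 / 0.3068 × 100 = 31.01 %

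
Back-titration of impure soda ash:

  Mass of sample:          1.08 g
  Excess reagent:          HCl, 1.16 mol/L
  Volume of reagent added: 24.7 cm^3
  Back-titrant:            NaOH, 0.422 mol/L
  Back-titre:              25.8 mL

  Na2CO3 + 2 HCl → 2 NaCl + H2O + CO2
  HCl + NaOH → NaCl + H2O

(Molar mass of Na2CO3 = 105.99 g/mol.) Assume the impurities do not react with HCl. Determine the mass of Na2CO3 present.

0.941 g

n(HCl) added = 0.0247 × 1.16 = 0.0287 mol
n(NaOH) used in back-titration = 0.0258 × 0.422 = 0.0109 mol
n(HCl) left over = 0.0109 mol (1:1 ratio)
n(HCl) consumed by analyte = 0.0287 − 0.0109 = 0.0178 mol
From the 1:2 ratio, n(Na2CO3) = 1/2 × 0.0178 = 8.88 × 10^-3 mol
mass of Na2CO3 = 8.88 × 10^-3 × 105.99 = 0.941 g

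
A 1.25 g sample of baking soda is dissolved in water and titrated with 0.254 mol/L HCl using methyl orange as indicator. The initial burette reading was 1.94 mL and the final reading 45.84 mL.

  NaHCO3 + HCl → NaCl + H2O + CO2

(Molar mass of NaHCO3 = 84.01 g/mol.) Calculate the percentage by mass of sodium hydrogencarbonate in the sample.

74.9 %

n(HCl) = 0.0439 L × 0.254 mol/L = 0.0112 mol
n(NaHCO3) = 0.0112 mol (1:1 ratio)
mass of NaHCO3 = 0.0112 × 84.01 g/mol = 0.937 g
% NaHCO3 = 0.937 / 1.25 × 100 = 74.9 %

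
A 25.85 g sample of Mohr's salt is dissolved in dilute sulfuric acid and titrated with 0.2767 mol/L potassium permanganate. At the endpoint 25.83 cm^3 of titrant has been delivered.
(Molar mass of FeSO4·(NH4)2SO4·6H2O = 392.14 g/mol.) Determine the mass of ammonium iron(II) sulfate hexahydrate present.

14.01 g

MnO4^- + 5 Fe^2+ + 8 H^+ → Mn^2+ + 5 Fe^3+ + 4 H2O
n(KMnO4) = 0.02583 L × 0.2767 mol/L = 7.147 × 10^-3 mol
From the 5:1 ratio, n(FeSO4·(NH4)2SO4·6H2O) = 5/1 × 7.147 × 10^-3 = 0.03574 mol
mass of FeSO4·(NH4)2SO4·6H2O = 0.03574 × 392.14 g/mol = 14.01 g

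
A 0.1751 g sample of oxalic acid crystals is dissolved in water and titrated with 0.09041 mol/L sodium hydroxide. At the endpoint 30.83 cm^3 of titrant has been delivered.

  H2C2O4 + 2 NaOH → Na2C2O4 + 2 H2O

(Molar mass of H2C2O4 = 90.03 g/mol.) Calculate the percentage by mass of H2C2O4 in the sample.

n(NaOH) = 0.03083 L × 0.09041 mol/L = 2.787 × 10^-3 mol
From the 1:2 ratio, n(H2C2O4) = 1/2 × 2.787 × 10^-3 = 1.394 × 10^-3 mol
mass of H2C2O4 = 1.394 × 10^-3 × 90.03 g/mol = 0.1255 g
% H2C2O4 = 0.1255 / 0.1751 × 100 = 71.66 %

71.66 %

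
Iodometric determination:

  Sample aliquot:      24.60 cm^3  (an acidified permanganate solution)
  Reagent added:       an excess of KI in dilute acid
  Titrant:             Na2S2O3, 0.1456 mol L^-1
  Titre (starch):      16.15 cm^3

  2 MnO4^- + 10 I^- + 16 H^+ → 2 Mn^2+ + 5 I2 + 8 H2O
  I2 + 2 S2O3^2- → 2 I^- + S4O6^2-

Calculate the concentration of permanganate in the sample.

0.01912 mol/L

n(S2O3^2-) = 0.01615 × 0.1456 = 2.351 × 10^-3 mol
n(I2) = n(S2O3^2-)/2 = 1.176 × 10^-3 mol
From the 2:5 ratio, n(MnO4^-) in the aliquot = 2/5 × 1.176 × 10^-3 = 4.703 × 10^-4 mol
[MnO4^-] = 4.703 × 10^-4 / 0.02460 = 0.01912 mol/L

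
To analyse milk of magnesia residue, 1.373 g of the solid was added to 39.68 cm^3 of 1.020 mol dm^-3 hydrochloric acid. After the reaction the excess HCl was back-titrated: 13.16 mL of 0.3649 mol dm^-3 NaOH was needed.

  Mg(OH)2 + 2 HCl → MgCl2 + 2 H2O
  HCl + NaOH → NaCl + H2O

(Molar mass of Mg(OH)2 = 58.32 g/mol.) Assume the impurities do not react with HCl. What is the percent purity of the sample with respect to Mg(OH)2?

75.76 %

n(HCl) added = 0.03968 × 1.020 = 0.04047 mol
n(NaOH) used in back-titration = 0.01316 × 0.3649 = 4.802 × 10^-3 mol
n(HCl) left over = 4.802 × 10^-3 mol (1:1 ratio)
n(HCl) consumed by analyte = 0.04047 − 4.802 × 10^-3 = 0.03567 mol
From the 1:2 ratio, n(Mg(OH)2) = 1/2 × 0.03567 = 0.01784 mol
mass of Mg(OH)2 = 0.01784 × 58.32 = 1.040 g
% Mg(OH)2 = 1.040 / 1.373 × 100 = 75.76 %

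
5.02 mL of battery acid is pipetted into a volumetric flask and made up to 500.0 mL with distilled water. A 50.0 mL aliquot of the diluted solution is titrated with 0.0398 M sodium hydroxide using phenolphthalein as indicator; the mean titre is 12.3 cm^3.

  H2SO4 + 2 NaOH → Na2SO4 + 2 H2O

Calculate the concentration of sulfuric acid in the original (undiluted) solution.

n(NaOH) = 0.0123 × 0.0398 = 4.90 × 10^-4 mol
From the 1:2 ratio, n(H2SO4) in the aliquot = 1/2 × 4.90 × 10^-4 = 2.45 × 10^-4 mol
[H2SO4]_dilute = 2.45 × 10^-4 / 0.0500 = 0.00490 mol/L
Dilution factor = 500.0 / 5.02 = 99.60
[H2SO4]_stock = 0.00490 × 99.60 = 0.488 mol/L

0.488 M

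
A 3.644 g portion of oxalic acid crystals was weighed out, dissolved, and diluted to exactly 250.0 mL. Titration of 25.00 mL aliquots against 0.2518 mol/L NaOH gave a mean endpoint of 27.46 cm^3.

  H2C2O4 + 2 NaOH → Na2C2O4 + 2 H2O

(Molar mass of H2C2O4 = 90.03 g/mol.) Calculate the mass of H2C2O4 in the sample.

n(NaOH) per titration = 0.02746 × 0.2518 = 6.914 × 10^-3 mol
From the 1:2 ratio, n(H2C2O4) in each aliquot = 1/2 × 6.914 × 10^-3 = 3.457 × 10^-3 mol
n(H2C2O4) in the whole flask = 3.457 × 10^-3 × 250.0/25.00 = 0.03457 mol
mass of H2C2O4 = 0.03457 × 90.03 = 3.113 g

3.113 g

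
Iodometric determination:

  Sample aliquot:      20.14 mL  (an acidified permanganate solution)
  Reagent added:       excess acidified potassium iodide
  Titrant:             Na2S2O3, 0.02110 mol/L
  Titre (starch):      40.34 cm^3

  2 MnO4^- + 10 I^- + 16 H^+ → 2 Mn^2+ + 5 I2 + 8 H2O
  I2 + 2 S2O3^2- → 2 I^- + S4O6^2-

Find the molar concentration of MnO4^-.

n(S2O3^2-) = 0.04034 × 0.02110 = 8.512 × 10^-4 mol
n(I2) = n(S2O3^2-)/2 = 4.256 × 10^-4 mol
From the 2:5 ratio, n(MnO4^-) in the aliquot = 2/5 × 4.256 × 10^-4 = 1.702 × 10^-4 mol
[MnO4^-] = 1.702 × 10^-4 / 0.02014 = 0.008453 mol/L

0.008453 mol/L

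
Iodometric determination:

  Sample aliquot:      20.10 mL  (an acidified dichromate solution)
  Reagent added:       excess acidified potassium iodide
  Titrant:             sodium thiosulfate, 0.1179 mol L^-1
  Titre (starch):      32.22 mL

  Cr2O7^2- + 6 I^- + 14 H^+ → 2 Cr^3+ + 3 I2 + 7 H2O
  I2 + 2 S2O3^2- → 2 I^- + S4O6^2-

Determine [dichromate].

0.03150 mol/L

n(S2O3^2-) = 0.03222 × 0.1179 = 3.799 × 10^-3 mol
n(I2) = n(S2O3^2-)/2 = 1.899 × 10^-3 mol
From the 1:3 ratio, n(Cr2O7^2-) in the aliquot = 1/3 × 1.899 × 10^-3 = 6.331 × 10^-4 mol
[Cr2O7^2-] = 6.331 × 10^-4 / 0.02010 = 0.03150 mol/L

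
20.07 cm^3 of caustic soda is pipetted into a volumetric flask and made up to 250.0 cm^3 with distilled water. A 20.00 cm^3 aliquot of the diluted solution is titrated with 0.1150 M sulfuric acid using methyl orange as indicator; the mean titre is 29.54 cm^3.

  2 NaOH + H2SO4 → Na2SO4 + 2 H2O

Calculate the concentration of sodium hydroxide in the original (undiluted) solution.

n(H2SO4) = 0.02954 × 0.1150 = 3.397 × 10^-3 mol
From the 2:1 ratio, n(NaOH) in the aliquot = 2/1 × 3.397 × 10^-3 = 6.794 × 10^-3 mol
[NaOH]_dilute = 6.794 × 10^-3 / 0.02000 = 0.3397 mol/L
Dilution factor = 250.0 / 20.07 = 12.46
[NaOH]_stock = 0.3397 × 12.46 = 4.232 mol/L

4.232 M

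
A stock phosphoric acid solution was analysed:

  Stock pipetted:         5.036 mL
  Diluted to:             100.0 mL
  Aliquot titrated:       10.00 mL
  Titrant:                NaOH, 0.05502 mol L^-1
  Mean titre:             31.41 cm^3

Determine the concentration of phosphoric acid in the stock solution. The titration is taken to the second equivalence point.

H3PO4 + 2 NaOH → Na2HPO4 + 2 H2O
n(NaOH) = 0.03141 × 0.05502 = 1.728 × 10^-3 mol
From the 1:2 ratio, n(H3PO4) in the aliquot = 1/2 × 1.728 × 10^-3 = 8.641 × 10^-4 mol
[H3PO4]_dilute = 8.641 × 10^-4 / 0.01000 = 0.08641 mol/L
Dilution factor = 100.0 / 5.036 = 19.86
[H3PO4]_stock = 0.08641 × 19.86 = 1.716 mol/L

1.716 mol/L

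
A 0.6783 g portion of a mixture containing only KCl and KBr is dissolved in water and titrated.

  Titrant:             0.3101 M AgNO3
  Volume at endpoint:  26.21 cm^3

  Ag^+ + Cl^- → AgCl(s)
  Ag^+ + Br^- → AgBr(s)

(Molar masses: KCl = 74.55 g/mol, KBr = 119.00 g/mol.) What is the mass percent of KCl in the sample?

71.43 %

n(AgNO3) = 0.02621 × 0.3101 = 8.128 × 10^-3 mol
Let x = n(KCl), y = n(KBr).
Titrant: 1x + 1y = 8.128 × 10^-3;  mass: 74.55x + 119.00y = 0.6783
Solving, x = 6.499 × 10^-3 mol, y = 1.628 × 10^-3 mol
mass of KCl = 6.499 × 10^-3 × 74.55 = 0.4845 g
% KCl = 0.4845 / 0.6783 × 100 = 71.43 %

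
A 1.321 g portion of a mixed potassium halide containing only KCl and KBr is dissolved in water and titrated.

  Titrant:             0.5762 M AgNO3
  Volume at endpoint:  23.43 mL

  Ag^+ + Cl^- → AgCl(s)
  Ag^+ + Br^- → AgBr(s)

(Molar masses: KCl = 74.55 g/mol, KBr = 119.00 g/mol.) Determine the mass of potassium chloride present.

n(AgNO3) = 0.02343 × 0.5762 = 0.01350 mol
Let x = n(KCl), y = n(KBr).
Titrant: 1x + 1y = 0.01350;  mass: 74.55x + 119.00y = 1.321
Solving, x = 6.424 × 10^-3 mol, y = 7.076 × 10^-3 mol
mass of KCl = 6.424 × 10^-3 × 74.55 = 0.4789 g

0.4789 g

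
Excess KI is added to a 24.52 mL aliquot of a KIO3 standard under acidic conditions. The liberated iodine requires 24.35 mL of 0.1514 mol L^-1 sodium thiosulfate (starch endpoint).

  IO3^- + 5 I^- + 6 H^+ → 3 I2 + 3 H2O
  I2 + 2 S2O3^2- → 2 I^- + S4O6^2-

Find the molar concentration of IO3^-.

0.02506 mol/L

n(S2O3^2-) = 0.02435 × 0.1514 = 3.687 × 10^-3 mol
n(I2) = n(S2O3^2-)/2 = 1.843 × 10^-3 mol
From the 1:3 ratio, n(IO3^-) in the aliquot = 1/3 × 1.843 × 10^-3 = 6.144 × 10^-4 mol
[IO3^-] = 6.144 × 10^-4 / 0.02452 = 0.02506 mol/L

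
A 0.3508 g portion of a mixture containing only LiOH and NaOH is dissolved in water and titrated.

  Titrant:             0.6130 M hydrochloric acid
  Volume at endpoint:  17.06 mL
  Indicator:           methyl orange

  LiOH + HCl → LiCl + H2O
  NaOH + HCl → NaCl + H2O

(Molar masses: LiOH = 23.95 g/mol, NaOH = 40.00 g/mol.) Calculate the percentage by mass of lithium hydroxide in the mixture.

28.72 %

n(HCl) = 0.01706 × 0.6130 = 0.01046 mol
Let x = n(LiOH), y = n(NaOH).
Titrant: 1x + 1y = 0.01046;  mass: 23.95x + 40.00y = 0.3508
Solving, x = 4.206 × 10^-3 mol, y = 6.251 × 10^-3 mol
mass of LiOH = 4.206 × 10^-3 × 23.95 = 0.1007 g
% LiOH = 0.1007 / 0.3508 × 100 = 28.72 %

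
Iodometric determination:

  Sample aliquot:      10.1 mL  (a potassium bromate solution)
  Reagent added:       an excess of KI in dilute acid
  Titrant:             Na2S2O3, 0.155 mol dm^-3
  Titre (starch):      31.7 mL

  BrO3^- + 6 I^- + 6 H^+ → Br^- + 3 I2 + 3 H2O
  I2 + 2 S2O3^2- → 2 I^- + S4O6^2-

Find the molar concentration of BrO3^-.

n(S2O3^2-) = 0.0317 × 0.155 = 4.91 × 10^-3 mol
n(I2) = n(S2O3^2-)/2 = 2.46 × 10^-3 mol
From the 1:3 ratio, n(BrO3^-) in the aliquot = 1/3 × 2.46 × 10^-3 = 8.19 × 10^-4 mol
[BrO3^-] = 8.19 × 10^-4 / 0.0101 = 0.0811 mol/L

0.0811 mol/L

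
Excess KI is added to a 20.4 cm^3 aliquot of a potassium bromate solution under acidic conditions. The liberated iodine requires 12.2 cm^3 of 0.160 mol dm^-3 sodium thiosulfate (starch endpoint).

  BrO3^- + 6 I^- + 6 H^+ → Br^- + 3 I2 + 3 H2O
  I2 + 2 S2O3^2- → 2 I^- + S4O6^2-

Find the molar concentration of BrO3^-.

n(S2O3^2-) = 0.0122 × 0.160 = 1.95 × 10^-3 mol
n(I2) = n(S2O3^2-)/2 = 9.76 × 10^-4 mol
From the 1:3 ratio, n(BrO3^-) in the aliquot = 1/3 × 9.76 × 10^-4 = 3.25 × 10^-4 mol
[BrO3^-] = 3.25 × 10^-4 / 0.0204 = 0.0159 mol/L

0.0159 mol/L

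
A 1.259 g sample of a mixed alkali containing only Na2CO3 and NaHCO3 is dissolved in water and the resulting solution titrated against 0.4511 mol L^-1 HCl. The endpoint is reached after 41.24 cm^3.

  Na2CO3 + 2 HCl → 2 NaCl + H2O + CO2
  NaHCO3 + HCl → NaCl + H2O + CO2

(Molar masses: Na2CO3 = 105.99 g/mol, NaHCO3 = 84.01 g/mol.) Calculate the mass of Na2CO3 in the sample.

0.5192 g

n(HCl) = 0.04124 × 0.4511 = 0.01860 mol
Let x = n(Na2CO3), y = n(NaHCO3).
Titrant: 2x + 1y = 0.01860;  mass: 105.99x + 84.01y = 1.259
Solving, x = 4.899 × 10^-3 mol, y = 8.806 × 10^-3 mol
mass of Na2CO3 = 4.899 × 10^-3 × 105.99 = 0.5192 g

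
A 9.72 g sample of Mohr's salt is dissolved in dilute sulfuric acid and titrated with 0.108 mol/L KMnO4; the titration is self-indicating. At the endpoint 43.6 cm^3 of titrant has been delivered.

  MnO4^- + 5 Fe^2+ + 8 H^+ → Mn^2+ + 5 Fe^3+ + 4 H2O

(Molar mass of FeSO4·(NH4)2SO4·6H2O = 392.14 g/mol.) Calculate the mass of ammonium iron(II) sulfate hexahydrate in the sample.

n(KMnO4) = 0.0436 L × 0.108 mol/L = 4.71 × 10^-3 mol
From the 5:1 ratio, n(FeSO4·(NH4)2SO4·6H2O) = 5/1 × 4.71 × 10^-3 = 0.0235 mol
mass of FeSO4·(NH4)2SO4·6H2O = 0.0235 × 392.14 g/mol = 9.23 g

9.23 g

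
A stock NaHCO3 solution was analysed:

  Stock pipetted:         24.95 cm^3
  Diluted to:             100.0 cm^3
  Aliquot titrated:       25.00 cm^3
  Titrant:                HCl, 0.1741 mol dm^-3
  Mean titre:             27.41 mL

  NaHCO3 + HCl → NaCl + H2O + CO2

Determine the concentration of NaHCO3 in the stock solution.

n(HCl) = 0.02741 × 0.1741 = 4.772 × 10^-3 mol
n(NaHCO3) in the aliquot = 4.772 × 10^-3 mol (1:1 ratio)
[NaHCO3]_dilute = 4.772 × 10^-3 / 0.02500 = 0.1909 mol/L
Dilution factor = 100.0 / 24.95 = 4.008
[NaHCO3]_stock = 0.1909 × 4.008 = 0.7651 mol/L

0.7651 mol/L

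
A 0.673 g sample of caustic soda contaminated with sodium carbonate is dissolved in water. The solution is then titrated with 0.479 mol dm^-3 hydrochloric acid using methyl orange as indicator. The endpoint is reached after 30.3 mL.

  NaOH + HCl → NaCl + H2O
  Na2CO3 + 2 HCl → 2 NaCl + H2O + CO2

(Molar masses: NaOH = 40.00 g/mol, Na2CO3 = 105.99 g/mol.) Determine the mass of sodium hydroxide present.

0.296 g

n(HCl) = 0.0303 × 0.479 = 0.0145 mol
Let x = n(NaOH), y = n(Na2CO3).
Titrant: 1x + 2y = 0.0145;  mass: 40.00x + 105.99y = 0.673
Solving, x = 7.40 × 10^-3 mol, y = 3.56 × 10^-3 mol
mass of NaOH = 7.40 × 10^-3 × 40.00 = 0.296 g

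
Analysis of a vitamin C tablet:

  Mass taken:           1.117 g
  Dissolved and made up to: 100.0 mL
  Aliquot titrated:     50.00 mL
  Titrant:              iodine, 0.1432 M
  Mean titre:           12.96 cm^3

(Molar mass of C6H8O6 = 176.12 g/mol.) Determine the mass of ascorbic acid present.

0.6537 g

C6H8O6 + I2 → C6H6O6 + 2 HI
n(I2) per titration = 0.01296 × 0.1432 = 1.856 × 10^-3 mol
n(C6H8O6) in each aliquot = 1.856 × 10^-3 mol (1:1 ratio)
n(C6H8O6) in the whole flask = 1.856 × 10^-3 × 100.0/50.00 = 3.712 × 10^-3 mol
mass of C6H8O6 = 3.712 × 10^-3 × 176.12 = 0.6537 g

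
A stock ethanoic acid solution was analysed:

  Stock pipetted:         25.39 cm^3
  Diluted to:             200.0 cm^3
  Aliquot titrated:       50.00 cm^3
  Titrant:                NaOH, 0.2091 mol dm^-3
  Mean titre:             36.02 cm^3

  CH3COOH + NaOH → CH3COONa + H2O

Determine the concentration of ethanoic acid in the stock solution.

1.187 mol/L

n(NaOH) = 0.03602 × 0.2091 = 7.532 × 10^-3 mol
n(CH3COOH) in the aliquot = 7.532 × 10^-3 mol (1:1 ratio)
[CH3COOH]_dilute = 7.532 × 10^-3 / 0.05000 = 0.1506 mol/L
Dilution factor = 200.0 / 25.39 = 7.877
[CH3COOH]_stock = 0.1506 × 7.877 = 1.187 mol/L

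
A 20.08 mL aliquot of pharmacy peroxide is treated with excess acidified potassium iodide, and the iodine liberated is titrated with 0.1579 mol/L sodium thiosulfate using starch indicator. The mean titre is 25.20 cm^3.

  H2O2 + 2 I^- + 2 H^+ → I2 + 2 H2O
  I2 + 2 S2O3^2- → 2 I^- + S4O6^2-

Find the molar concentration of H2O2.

0.09908 mol/L

n(S2O3^2-) = 0.02520 × 0.1579 = 3.979 × 10^-3 mol
n(I2) = n(S2O3^2-)/2 = 1.990 × 10^-3 mol
n(H2O2) in the aliquot = 1.990 × 10^-3 mol (1:1 ratio)
[H2O2] = 1.990 × 10^-3 / 0.02008 = 0.09908 mol/L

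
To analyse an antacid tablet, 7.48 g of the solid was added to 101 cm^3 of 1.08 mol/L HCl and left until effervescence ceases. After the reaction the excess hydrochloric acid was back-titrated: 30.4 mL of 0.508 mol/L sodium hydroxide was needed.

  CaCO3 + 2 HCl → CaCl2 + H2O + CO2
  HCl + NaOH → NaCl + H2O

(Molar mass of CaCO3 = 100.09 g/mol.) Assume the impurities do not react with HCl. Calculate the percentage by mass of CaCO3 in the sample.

62.6 %

n(HCl) added = 0.101 × 1.08 = 0.109 mol
n(NaOH) used in back-titration = 0.0304 × 0.508 = 0.0154 mol
n(HCl) left over = 0.0154 mol (1:1 ratio)
n(HCl) consumed by analyte = 0.109 − 0.0154 = 0.0936 mol
From the 1:2 ratio, n(CaCO3) = 1/2 × 0.0936 = 0.0468 mol
mass of CaCO3 = 0.0468 × 100.09 = 4.69 g
% CaCO3 = 4.69 / 7.48 × 100 = 62.6 %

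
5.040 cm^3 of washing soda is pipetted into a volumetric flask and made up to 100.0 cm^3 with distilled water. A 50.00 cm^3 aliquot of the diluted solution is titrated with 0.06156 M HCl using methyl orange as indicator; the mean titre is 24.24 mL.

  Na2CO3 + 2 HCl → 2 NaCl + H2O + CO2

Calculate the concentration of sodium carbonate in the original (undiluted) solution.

n(HCl) = 0.02424 × 0.06156 = 1.492 × 10^-3 mol
From the 1:2 ratio, n(Na2CO3) in the aliquot = 1/2 × 1.492 × 10^-3 = 7.461 × 10^-4 mol
[Na2CO3]_dilute = 7.461 × 10^-4 / 0.05000 = 0.01492 mol/L
Dilution factor = 100.0 / 5.040 = 19.84
[Na2CO3]_stock = 0.01492 × 19.84 = 0.2961 mol/L

0.2961 M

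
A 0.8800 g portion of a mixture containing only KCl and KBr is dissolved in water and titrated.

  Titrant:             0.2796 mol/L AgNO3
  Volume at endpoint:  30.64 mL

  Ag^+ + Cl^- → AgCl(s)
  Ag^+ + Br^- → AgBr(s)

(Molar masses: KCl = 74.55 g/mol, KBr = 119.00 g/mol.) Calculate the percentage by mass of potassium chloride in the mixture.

n(AgNO3) = 0.03064 × 0.2796 = 8.567 × 10^-3 mol
Let x = n(KCl), y = n(KBr).
Titrant: 1x + 1y = 8.567 × 10^-3;  mass: 74.55x + 119.00y = 0.8800
Solving, x = 3.138 × 10^-3 mol, y = 5.429 × 10^-3 mol
mass of KCl = 3.138 × 10^-3 × 74.55 = 0.2339 g
% KCl = 0.2339 / 0.8800 × 100 = 26.58 %

26.58 %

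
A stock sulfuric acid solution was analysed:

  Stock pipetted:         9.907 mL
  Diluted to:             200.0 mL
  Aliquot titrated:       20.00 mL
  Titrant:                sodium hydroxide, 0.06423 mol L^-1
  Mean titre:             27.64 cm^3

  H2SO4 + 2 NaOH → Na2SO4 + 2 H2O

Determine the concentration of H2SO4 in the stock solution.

n(NaOH) = 0.02764 × 0.06423 = 1.775 × 10^-3 mol
From the 1:2 ratio, n(H2SO4) in the aliquot = 1/2 × 1.775 × 10^-3 = 8.877 × 10^-4 mol
[H2SO4]_dilute = 8.877 × 10^-4 / 0.02000 = 0.04438 mol/L
Dilution factor = 200.0 / 9.907 = 20.19
[H2SO4]_stock = 0.04438 × 20.19 = 0.8960 mol/L

0.8960 mol/L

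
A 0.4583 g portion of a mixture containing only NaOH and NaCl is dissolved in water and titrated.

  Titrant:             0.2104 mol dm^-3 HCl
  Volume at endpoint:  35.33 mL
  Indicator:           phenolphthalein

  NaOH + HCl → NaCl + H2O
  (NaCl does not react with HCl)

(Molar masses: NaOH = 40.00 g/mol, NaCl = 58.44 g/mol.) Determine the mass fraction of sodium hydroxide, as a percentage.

64.88 %

n(HCl) = 0.03533 × 0.2104 = 7.433 × 10^-3 mol
Let x = n(NaOH), y = n(NaCl).
Titrant: 1x = 7.433 × 10^-3;  mass: 40.00x + 58.44y = 0.4583
Solving, x = 7.433 × 10^-3 mol, y = 2.754 × 10^-3 mol
mass of NaOH = 7.433 × 10^-3 × 40.00 = 0.2973 g
% NaOH = 0.2973 / 0.4583 × 100 = 64.88 %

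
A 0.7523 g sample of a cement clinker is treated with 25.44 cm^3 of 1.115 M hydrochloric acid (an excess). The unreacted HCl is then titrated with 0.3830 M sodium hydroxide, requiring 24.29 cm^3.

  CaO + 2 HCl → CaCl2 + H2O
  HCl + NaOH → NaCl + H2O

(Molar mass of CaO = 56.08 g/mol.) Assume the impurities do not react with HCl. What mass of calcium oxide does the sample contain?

n(HCl) added = 0.02544 × 1.115 = 0.02837 mol
n(NaOH) used in back-titration = 0.02429 × 0.3830 = 9.303 × 10^-3 mol
n(HCl) left over = 9.303 × 10^-3 mol (1:1 ratio)
n(HCl) consumed by analyte = 0.02837 − 9.303 × 10^-3 = 0.01906 mol
From the 1:2 ratio, n(CaO) = 1/2 × 0.01906 = 9.531 × 10^-3 mol
mass of CaO = 9.531 × 10^-3 × 56.08 = 0.5345 g

0.5345 g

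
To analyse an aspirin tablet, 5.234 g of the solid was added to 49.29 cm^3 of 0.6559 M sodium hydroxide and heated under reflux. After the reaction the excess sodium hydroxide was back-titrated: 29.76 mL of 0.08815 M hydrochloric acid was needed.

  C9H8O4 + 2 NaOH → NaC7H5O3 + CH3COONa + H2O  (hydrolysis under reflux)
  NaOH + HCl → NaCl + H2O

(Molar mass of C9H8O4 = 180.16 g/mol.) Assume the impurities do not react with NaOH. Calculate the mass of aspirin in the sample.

n(NaOH) added = 0.04929 × 0.6559 = 0.03233 mol
n(HCl) used in back-titration = 0.02976 × 0.08815 = 2.623 × 10^-3 mol
n(NaOH) left over = 2.623 × 10^-3 mol (1:1 ratio)
n(NaOH) consumed by analyte = 0.03233 − 2.623 × 10^-3 = 0.02971 mol
From the 1:2 ratio, n(C9H8O4) = 1/2 × 0.02971 = 0.01485 mol
mass of C9H8O4 = 0.01485 × 180.16 = 2.676 g

2.676 g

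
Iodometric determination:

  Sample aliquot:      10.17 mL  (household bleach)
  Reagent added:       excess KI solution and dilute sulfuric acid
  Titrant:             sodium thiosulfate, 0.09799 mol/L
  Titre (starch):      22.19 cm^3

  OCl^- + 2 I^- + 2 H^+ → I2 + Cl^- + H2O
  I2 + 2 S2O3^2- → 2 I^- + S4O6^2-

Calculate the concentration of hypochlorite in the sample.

0.1069 mol/L

n(S2O3^2-) = 0.02219 × 0.09799 = 2.174 × 10^-3 mol
n(I2) = n(S2O3^2-)/2 = 1.087 × 10^-3 mol
n(OCl^-) in the aliquot = 1.087 × 10^-3 mol (1:1 ratio)
[OCl^-] = 1.087 × 10^-3 / 0.01017 = 0.1069 mol/L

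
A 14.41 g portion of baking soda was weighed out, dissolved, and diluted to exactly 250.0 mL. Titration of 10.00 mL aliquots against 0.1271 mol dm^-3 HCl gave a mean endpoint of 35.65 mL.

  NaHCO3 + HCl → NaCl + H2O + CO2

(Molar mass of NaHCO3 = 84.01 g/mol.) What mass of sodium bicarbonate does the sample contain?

9.516 g

n(HCl) per titration = 0.03565 × 0.1271 = 4.531 × 10^-3 mol
n(NaHCO3) in each aliquot = 4.531 × 10^-3 mol (1:1 ratio)
n(NaHCO3) in the whole flask = 4.531 × 10^-3 × 250.0/10.00 = 0.1133 mol
mass of NaHCO3 = 0.1133 × 84.01 = 9.516 g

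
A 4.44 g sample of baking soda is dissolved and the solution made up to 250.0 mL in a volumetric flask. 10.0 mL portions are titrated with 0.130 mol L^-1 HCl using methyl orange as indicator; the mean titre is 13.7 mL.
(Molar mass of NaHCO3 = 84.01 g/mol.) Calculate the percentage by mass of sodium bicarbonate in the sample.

84.2 %

NaHCO3 + HCl → NaCl + H2O + CO2
n(HCl) per titration = 0.0137 × 0.130 = 1.78 × 10^-3 mol
n(NaHCO3) in each aliquot = 1.78 × 10^-3 mol (1:1 ratio)
n(NaHCO3) in the whole flask = 1.78 × 10^-3 × 250.0/10.0 = 0.0445 mol
mass of NaHCO3 = 0.0445 × 84.01 = 3.74 g
% NaHCO3 = 3.74 / 4.44 × 100 = 84.2 %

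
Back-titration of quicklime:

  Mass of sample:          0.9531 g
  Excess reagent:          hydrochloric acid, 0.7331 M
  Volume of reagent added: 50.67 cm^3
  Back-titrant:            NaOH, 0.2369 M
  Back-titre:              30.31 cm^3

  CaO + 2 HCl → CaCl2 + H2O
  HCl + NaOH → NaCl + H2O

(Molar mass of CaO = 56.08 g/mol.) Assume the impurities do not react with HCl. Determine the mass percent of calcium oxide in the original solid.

88.16 %

n(HCl) added = 0.05067 × 0.7331 = 0.03715 mol
n(NaOH) used in back-titration = 0.03031 × 0.2369 = 7.180 × 10^-3 mol
n(HCl) left over = 7.180 × 10^-3 mol (1:1 ratio)
n(HCl) consumed by analyte = 0.03715 − 7.180 × 10^-3 = 0.02997 mol
From the 1:2 ratio, n(CaO) = 1/2 × 0.02997 = 0.01498 mol
mass of CaO = 0.01498 × 56.08 = 0.8402 g
% CaO = 0.8402 / 0.9531 × 100 = 88.16 %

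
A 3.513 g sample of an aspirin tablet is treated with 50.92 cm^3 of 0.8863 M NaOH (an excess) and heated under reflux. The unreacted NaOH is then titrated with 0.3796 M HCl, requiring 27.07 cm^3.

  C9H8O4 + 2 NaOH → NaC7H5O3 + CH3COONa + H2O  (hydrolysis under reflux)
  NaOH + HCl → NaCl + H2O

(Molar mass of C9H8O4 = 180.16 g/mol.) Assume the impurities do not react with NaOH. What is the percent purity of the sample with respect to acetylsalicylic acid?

n(NaOH) added = 0.05092 × 0.8863 = 0.04513 mol
n(HCl) used in back-titration = 0.02707 × 0.3796 = 0.01028 mol
n(NaOH) left over = 0.01028 mol (1:1 ratio)
n(NaOH) consumed by analyte = 0.04513 − 0.01028 = 0.03485 mol
From the 1:2 ratio, n(C9H8O4) = 1/2 × 0.03485 = 0.01743 mol
mass of C9H8O4 = 0.01743 × 180.16 = 3.140 g
% C9H8O4 = 3.140 / 3.513 × 100 = 89.37 %

89.37 %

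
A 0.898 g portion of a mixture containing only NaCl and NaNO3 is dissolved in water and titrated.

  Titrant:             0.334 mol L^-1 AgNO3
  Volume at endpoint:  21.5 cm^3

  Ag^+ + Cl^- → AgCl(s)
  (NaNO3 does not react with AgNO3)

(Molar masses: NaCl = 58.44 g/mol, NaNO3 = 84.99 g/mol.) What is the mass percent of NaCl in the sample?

n(AgNO3) = 0.0215 × 0.334 = 7.18 × 10^-3 mol
Let x = n(NaCl), y = n(NaNO3).
Titrant: 1x = 7.18 × 10^-3;  mass: 58.44x + 84.99y = 0.898
Solving, x = 7.18 × 10^-3 mol, y = 5.63 × 10^-3 mol
mass of NaCl = 7.18 × 10^-3 × 58.44 = 0.420 g
% NaCl = 0.420 / 0.898 × 100 = 46.7 %

46.7 %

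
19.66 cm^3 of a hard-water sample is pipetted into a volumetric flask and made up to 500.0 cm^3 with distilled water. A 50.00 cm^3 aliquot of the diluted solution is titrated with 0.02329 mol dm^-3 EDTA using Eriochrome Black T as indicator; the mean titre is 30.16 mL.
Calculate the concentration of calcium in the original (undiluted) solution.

Ca^2+ + EDTA^4- → [Ca(EDTA)]^2-
n(EDTA) = 0.03016 × 0.02329 = 7.024 × 10^-4 mol
n(Ca2+) in the aliquot = 7.024 × 10^-4 mol (1:1 ratio)
[Ca2+]_dilute = 7.024 × 10^-4 / 0.05000 = 0.01405 mol/L
Dilution factor = 500.0 / 19.66 = 25.43
[Ca2+]_stock = 0.01405 × 25.43 = 0.3573 mol/L

0.3573 mol/L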